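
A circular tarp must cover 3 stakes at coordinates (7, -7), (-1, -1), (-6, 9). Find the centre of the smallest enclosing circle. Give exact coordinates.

Call the three points A, B, C in the order given.
Side lengths²: AB² = 100, AC² = 425, BC² = 125.
Since AC² = 425 ≥ 125 + 100 = 225, the angle opposite AC is not acute, so the smallest enclosing circle has AC as diameter.
Centre = midpoint of AC = (0.5, 1), r² = 425/4 = 106.25.
Centre = (0.5, 1).

(0.5, 1)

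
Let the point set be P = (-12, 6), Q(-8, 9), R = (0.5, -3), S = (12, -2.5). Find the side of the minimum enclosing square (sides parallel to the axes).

The bounding box has width 24 and height 12.
An axis-aligned square enclosing the set must have side ≥ max(width, height).
So the minimum side is max(24, 12) = 24.

24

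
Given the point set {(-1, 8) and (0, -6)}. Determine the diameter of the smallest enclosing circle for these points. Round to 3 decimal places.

14.036

The smallest circle enclosing two points has them as diameter endpoints.
Centre = midpoint = (-0.5, 1); r² = |(-1, 8)−(0, -6)|²/4 = 197/4 = 49.25.
Diameter = 2r = 2√(49.25) ≈ 14.036.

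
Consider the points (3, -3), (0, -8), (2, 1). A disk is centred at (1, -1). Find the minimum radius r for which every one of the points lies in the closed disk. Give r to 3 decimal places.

7.071

The required radius is the distance from (1, -1) to the farthest point.
Squared distances: 8, 50, 5.
Maximum is 50, attained at (0, -8).
r = √50 ≈ 7.071.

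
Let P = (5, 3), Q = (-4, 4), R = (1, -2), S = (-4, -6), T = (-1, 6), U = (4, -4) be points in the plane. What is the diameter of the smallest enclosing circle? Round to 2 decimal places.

13.04

The minimum enclosing circle is determined by three boundary points: P, S, T.
Their circumcentre is (-0.5, -0.5) with r² = 42.5.
The farthest remaining point Q is at distance² 32.5 ≤ 42.5.
Diameter = 2r = 2√(42.5) ≈ 13.04.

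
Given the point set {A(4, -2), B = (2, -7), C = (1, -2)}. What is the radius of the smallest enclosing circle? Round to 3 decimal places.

Side lengths²: AB² = 29, AC² = 9, BC² = 26.
Since AB² = 29 < 26 + 9 = 35, the triangle is acute, so the smallest enclosing circle is the circumcircle.
Circumcentre = (2.5, -4.3), r² = 7.54.
r = √(7.54) ≈ 2.746.

2.746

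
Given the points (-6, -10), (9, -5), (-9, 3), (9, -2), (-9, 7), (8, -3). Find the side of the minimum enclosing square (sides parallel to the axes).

18

The bounding box has width 18 and height 17.
An axis-aligned square enclosing the set must have side ≥ max(width, height).
So the minimum side is max(18, 17) = 18.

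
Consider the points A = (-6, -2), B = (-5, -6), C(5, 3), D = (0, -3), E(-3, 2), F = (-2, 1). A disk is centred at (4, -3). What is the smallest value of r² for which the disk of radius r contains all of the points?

101

The required radius is the distance from (4, -3) to the farthest point.
Squared distances: 101, 90, 37, 16, 74, 52.
Maximum is 101, attained at A.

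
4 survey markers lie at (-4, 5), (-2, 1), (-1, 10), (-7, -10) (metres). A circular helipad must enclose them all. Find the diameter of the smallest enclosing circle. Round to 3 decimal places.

A smallest enclosing disk is always determined by at most three of the input points on its boundary.
The farthest pair is (-1, 10)–(-7, -10) with squared distance 436. The circle on this segment as diameter has centre (-4, 0) and r² = 436/4 = 109.
Check (-4, 5): distance² to centre = 25 ≤ 109, so it lies inside.
All remaining points lie in this disk, and no smaller disk contains both endpoints, so this is the minimum enclosing circle.
Diameter = 2r = 2√109 ≈ 20.881.

20.881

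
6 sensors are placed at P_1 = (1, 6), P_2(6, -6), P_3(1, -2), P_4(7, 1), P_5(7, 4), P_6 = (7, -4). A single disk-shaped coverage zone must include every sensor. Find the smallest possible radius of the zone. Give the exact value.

6.5

The farthest pair is P_1–P_2 with squared distance 169. The circle on this segment as diameter has centre (3.5, 0) and r² = 169/4 = 42.25.
Check P_3: distance² to centre = 10.25 ≤ 42.25, so it lies inside.
All remaining points lie in this disk, and no smaller disk contains both endpoints, so this is the minimum enclosing circle.
r = √(42.25) = 6.5.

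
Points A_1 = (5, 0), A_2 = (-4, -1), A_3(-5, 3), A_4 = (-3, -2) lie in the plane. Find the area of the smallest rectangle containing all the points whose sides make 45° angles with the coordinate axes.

65

In coordinates u = x + y, v = x − y the rectangle is axis-aligned; the map (x,y)→(u,v) scales areas by 2.
u-values: 5, -5, -2, -5; range = 5 − (-5) = 10.
v-values: 5, -3, -8, -1; range = 5 − (-8) = 13.
Area = (10 × 13) / 2 = 65.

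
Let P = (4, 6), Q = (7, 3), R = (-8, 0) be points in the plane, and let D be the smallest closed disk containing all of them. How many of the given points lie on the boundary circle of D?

Side lengths²: PQ² = 18, PR² = 180, QR² = 234.
Since QR² = 234 ≥ 180 + 18 = 198, the angle opposite QR is not acute, so the smallest enclosing circle has QR as diameter.
Centre = midpoint of QR = (-0.5, 1.5), r² = 234/4 = 58.5.
The points at distance exactly r from the centre are Q, R — 2 points.

2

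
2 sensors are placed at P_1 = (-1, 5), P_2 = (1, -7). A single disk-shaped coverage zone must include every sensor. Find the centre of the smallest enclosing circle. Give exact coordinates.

(0, -1)

The smallest circle enclosing two points has them as diameter endpoints.
Centre = midpoint = (0, -1); r² = |P_1P_2|²/4 = 148/4 = 37.
Centre = (0, -1).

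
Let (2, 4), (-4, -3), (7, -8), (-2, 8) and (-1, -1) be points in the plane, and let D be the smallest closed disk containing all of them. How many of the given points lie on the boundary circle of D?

2

The minimum enclosing circle of a finite set is fixed by two of the points (as a diameter) or three (as a circumcircle).
The farthest pair is (7, -8)–(-2, 8) with squared distance 337. The circle on this segment as diameter has centre (2.5, 0) and r² = 337/4 = 84.25.
Check (2, 4): distance² to centre = 16.25 ≤ 84.25, so it lies inside.
All remaining points lie in this disk, and no smaller disk contains both endpoints, so this is the minimum enclosing circle.
The points at distance exactly r from the centre are (7, -8), (-2, 8) — 2 points.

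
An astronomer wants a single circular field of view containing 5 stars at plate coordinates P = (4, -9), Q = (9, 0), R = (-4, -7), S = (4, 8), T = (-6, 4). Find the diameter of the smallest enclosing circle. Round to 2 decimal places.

17.66

By Welzl's lemma the MEC is supported by two points (diametrically opposite) or three points (on a circumcircle).
The minimum enclosing circle is determined by three boundary points: P, S, T.
Their circumcentre is (1.6, -0.5) with r² = 78.01.
The farthest remaining point R is at distance² 73.61 ≤ 78.01.
Diameter = 2r = 2√(78.01) ≈ 17.66.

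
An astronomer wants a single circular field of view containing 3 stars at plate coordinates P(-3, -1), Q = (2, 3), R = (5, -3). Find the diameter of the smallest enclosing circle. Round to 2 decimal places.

8.43

Side lengths²: PQ² = 41, PR² = 68, QR² = 45.
Since PR² = 68 < 45 + 41 = 86, the triangle is acute, so the smallest enclosing circle is the circumcircle.
Circumcentre = (17/14, -8/7), r² = 3485/196.
Diameter = 2r = 2√(3485/196) ≈ 8.43.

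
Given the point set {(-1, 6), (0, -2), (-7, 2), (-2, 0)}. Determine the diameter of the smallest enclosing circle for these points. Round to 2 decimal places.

9.01

The minimum enclosing circle of a finite set is fixed by two of the points (as a diameter) or three (as a circumcircle).
The minimum enclosing circle is determined by three boundary points: (-1, 6), (0, -2), (-7, 2).
Their circumcentre is (-2.5, 1.75) with r² = 20.3125.
The farthest remaining point (-2, 0) is at distance² 3.3125 ≤ 20.3125.
Diameter = 2r = 2√(20.3125) ≈ 9.01.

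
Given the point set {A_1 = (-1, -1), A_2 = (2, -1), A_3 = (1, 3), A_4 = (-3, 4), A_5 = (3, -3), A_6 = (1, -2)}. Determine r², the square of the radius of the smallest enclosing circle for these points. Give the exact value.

21.25

By Welzl's lemma the MEC is supported by two points (diametrically opposite) or three points (on a circumcircle).
The farthest pair is A_4–A_5 with squared distance 85. The circle on this segment as diameter has centre (0, 0.5) and r² = 85/4 = 21.25.
Check A_1: distance² to centre = 3.25 ≤ 21.25, so it lies inside.
All remaining points lie in this disk, and no smaller disk contains both endpoints, so this is the minimum enclosing circle.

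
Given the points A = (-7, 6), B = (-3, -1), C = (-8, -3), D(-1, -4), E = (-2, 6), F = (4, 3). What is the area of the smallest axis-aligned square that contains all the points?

The bounding box has width 12 and height 10.
An axis-aligned square enclosing the set must have side ≥ max(width, height).
So the minimum side is max(12, 10) = 12.
Area = 12² = 144.

144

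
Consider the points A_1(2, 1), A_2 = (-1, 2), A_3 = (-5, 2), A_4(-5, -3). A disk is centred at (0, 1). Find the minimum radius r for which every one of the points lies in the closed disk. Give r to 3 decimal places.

6.403

The required radius is the distance from (0, 1) to the farthest point.
Squared distances: 4, 2, 26, 41.
Maximum is 41, attained at A_4.
r = √41 ≈ 6.403.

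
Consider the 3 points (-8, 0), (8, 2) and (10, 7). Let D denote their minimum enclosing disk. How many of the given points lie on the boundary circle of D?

2

Call the three points A, B, C in the order given.
Side lengths²: AB² = 260, AC² = 373, BC² = 29.
Since AC² = 373 ≥ 260 + 29 = 289, the angle opposite AC is not acute, so the smallest enclosing circle has AC as diameter.
Centre = midpoint of AC = (1, 3.5), r² = 373/4 = 93.25.
The points at distance exactly r from the centre are (-8, 0), (10, 7) — 2 points.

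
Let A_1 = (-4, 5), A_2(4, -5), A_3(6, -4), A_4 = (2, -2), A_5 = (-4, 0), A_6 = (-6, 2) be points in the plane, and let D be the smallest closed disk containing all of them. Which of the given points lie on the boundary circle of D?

The minimum enclosing circle is determined by three boundary points: A_1, A_3, A_6.
Their circumcentre is (0.4375, -0.125) with r² = 45.95703125.
The farthest remaining point A_2 is at distance² 36.45703125 ≤ 45.95703125.
The points at distance exactly r from the centre are A_1, A_3, A_6 — 3 points.

A_1, A_3, A_6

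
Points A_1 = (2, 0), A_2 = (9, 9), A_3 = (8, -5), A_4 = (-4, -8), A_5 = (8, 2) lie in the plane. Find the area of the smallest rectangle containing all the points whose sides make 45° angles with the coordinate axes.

195

In coordinates u = x + y, v = x − y the rectangle is axis-aligned; the map (x,y)→(u,v) scales areas by 2.
u-values: 2, 18, 3, -12, 10; range = 18 − (-12) = 30.
v-values: 2, 0, 13, 4, 6; range = 13 − 0 = 13.
Area = (30 × 13) / 2 = 195.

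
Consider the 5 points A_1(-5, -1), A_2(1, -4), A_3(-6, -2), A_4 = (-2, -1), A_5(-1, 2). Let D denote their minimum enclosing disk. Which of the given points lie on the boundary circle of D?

A_2, A_3, A_5

By Welzl's lemma the MEC is supported by two points (diametrically opposite) or three points (on a circumcircle).
The minimum enclosing circle is determined by three boundary points: A_2, A_3, A_5.
Their circumcentre is (-81/38, -65/38) with r² = 10865/722.
The farthest remaining point A_1 is at distance² 6305/722 ≤ 10865/722.
The points at distance exactly r from the centre are A_2, A_3, A_5 — 3 points.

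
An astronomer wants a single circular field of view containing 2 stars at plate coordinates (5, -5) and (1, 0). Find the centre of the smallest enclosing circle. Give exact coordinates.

(3, -2.5)

The smallest circle enclosing two points has them as diameter endpoints.
Centre = midpoint = (3, -2.5); r² = |(5, -5)−(1, 0)|²/4 = 41/4 = 10.25.
Centre = (3, -2.5).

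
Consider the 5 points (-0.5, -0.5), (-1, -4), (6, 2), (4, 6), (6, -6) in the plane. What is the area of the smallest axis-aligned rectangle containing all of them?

84

x ranges over [-1, 6], width 7.
y ranges over [-6, 6], height 12.
Area = 7 × 12 = 84.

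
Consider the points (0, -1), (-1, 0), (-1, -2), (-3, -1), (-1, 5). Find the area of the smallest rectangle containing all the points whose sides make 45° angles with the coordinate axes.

28

In coordinates u = x + y, v = x − y the rectangle is axis-aligned; the map (x,y)→(u,v) scales areas by 2.
u-values: -1, -1, -3, -4, 4; range = 4 − (-4) = 8.
v-values: 1, -1, 1, -2, -6; range = 1 − (-6) = 7.
Area = (8 × 7) / 2 = 28.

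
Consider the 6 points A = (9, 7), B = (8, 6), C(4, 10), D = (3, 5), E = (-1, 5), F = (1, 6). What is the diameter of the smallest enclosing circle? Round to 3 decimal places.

10.198

A smallest enclosing disk is always determined by at most three of the input points on its boundary.
The farthest pair is A–E with squared distance 104. The circle on this segment as diameter has centre (4, 6) and r² = 104/4 = 26.
Check B: distance² to centre = 16 ≤ 26, so it lies inside.
All remaining points lie in this disk, and no smaller disk contains both endpoints, so this is the minimum enclosing circle.
Diameter = 2r = 2√26 ≈ 10.198.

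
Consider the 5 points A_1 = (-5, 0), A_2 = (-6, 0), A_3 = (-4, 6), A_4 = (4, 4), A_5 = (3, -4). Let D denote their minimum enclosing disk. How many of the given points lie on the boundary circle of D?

2

The farthest pair is A_3–A_5 with squared distance 149. The circle on this segment as diameter has centre (-0.5, 1) and r² = 149/4 = 37.25.
Check A_1: distance² to centre = 21.25 ≤ 37.25, so it lies inside.
All remaining points lie in this disk, and no smaller disk contains both endpoints, so this is the minimum enclosing circle.
The points at distance exactly r from the centre are A_3, A_5 — 2 points.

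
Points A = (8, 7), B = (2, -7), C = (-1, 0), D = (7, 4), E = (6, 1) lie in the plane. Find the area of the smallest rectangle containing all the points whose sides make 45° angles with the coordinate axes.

100

In coordinates u = x + y, v = x − y the rectangle is axis-aligned; the map (x,y)→(u,v) scales areas by 2.
u-values: 15, -5, -1, 11, 7; range = 15 − (-5) = 20.
v-values: 1, 9, -1, 3, 5; range = 9 − (-1) = 10.
Area = (20 × 10) / 2 = 100.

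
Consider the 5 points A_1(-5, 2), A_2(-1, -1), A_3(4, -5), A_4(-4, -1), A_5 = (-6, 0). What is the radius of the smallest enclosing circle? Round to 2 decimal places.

The minimum enclosing circle of a finite set is fixed by two of the points (as a diameter) or three (as a circumcircle).
The farthest pair is A_1–A_3 with squared distance 130. The circle on this segment as diameter has centre (-0.5, -1.5) and r² = 130/4 = 32.5.
Check A_2: distance² to centre = 0.5 ≤ 32.5, so it lies inside.
All remaining points lie in this disk, and no smaller disk contains both endpoints, so this is the minimum enclosing circle.
r = √(32.5) ≈ 5.70.

5.70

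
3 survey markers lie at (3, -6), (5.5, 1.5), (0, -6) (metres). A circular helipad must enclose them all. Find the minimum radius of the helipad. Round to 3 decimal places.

Call the three points A, B, C in the order given.
Side lengths²: AB² = 62.5, AC² = 9, BC² = 86.5.
Since BC² = 86.5 ≥ 62.5 + 9 = 71.5, the angle opposite BC is not acute, so the smallest enclosing circle has BC as diameter.
Centre = midpoint of BC = (2.75, -2.25), r² = 86.5/4 = 21.625.
r = √(21.625) ≈ 4.650.

4.650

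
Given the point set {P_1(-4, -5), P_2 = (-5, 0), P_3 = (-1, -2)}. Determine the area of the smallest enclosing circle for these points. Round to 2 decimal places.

22.69

Side lengths²: P_1P_2² = 26, P_1P_3² = 18, P_2P_3² = 20.
Since P_1P_2² = 26 < 20 + 18 = 38, the triangle is acute, so the smallest enclosing circle is the circumcircle.
Circumcentre = (-11/3, -7/3), r² = 65/9.
Area = π·r² = π·65/9 ≈ 22.69.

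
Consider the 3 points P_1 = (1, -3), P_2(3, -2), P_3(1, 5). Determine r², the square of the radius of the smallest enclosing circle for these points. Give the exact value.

Side lengths²: P_1P_2² = 5, P_1P_3² = 64, P_2P_3² = 53.
Since P_1P_3² = 64 ≥ 53 + 5 = 58, the angle opposite P_1P_3 is not acute, so the smallest enclosing circle has P_1P_3 as diameter.
Centre = midpoint of P_1P_3 = (1, 1), r² = 64/4 = 16.

16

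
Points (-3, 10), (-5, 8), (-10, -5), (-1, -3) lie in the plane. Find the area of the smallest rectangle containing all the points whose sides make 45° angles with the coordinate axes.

165

In coordinates u = x + y, v = x − y the rectangle is axis-aligned; the map (x,y)→(u,v) scales areas by 2.
u-values: 7, 3, -15, -4; range = 7 − (-15) = 22.
v-values: -13, -13, -5, 2; range = 2 − (-13) = 15.
Area = (22 × 15) / 2 = 165.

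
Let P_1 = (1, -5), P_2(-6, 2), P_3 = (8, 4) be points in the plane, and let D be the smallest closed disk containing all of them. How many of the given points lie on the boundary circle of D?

3

Side lengths²: P_1P_2² = 98, P_1P_3² = 130, P_2P_3² = 200.
Since P_2P_3² = 200 < 130 + 98 = 228, the triangle is acute, so the smallest enclosing circle is the circumcircle.
Circumcentre = (1.125, 2.125), r² = 50.78125.
The points at distance exactly r from the centre are P_1, P_2, P_3 — 3 points.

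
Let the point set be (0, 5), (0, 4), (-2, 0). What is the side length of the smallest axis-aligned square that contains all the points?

5

The bounding box has width 2 and height 5.
An axis-aligned square enclosing the set must have side ≥ max(width, height).
So the minimum side is max(2, 5) = 5.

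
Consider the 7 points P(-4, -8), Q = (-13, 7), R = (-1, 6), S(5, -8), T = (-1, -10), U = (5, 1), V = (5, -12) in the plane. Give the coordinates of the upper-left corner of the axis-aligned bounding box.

x-range [-13, 5], y-range [-12, 7].
The upper-left corner is (-13, 7).

(-13, 7)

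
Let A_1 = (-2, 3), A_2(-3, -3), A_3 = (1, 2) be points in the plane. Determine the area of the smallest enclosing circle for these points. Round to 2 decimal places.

Side lengths²: A_1A_2² = 37, A_1A_3² = 10, A_2A_3² = 41.
Since A_2A_3² = 41 < 37 + 10 = 47, the triangle is acute, so the smallest enclosing circle is the circumcircle.
Circumcentre = (-53/38, -7/38), r² = 7585/722.
Area = π·r² = π·7585/722 ≈ 33.00.

33.00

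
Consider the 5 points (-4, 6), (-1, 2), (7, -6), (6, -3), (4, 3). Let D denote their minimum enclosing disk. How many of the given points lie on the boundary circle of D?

2

A smallest enclosing disk is always determined by at most three of the input points on its boundary.
The farthest pair is (-4, 6)–(7, -6) with squared distance 265. The circle on this segment as diameter has centre (1.5, 0) and r² = 265/4 = 66.25.
Check (-1, 2): distance² to centre = 10.25 ≤ 66.25, so it lies inside.
All remaining points lie in this disk, and no smaller disk contains both endpoints, so this is the minimum enclosing circle.
The points at distance exactly r from the centre are (-4, 6), (7, -6) — 2 points.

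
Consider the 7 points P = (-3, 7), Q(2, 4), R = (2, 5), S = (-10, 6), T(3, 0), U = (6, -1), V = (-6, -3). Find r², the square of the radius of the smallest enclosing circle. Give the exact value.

The farthest pair is S–U with squared distance 305. The circle on this segment as diameter has centre (-2, 2.5) and r² = 305/4 = 76.25.
Check P: distance² to centre = 21.25 ≤ 76.25, so it lies inside.
All remaining points lie in this disk, and no smaller disk contains both endpoints, so this is the minimum enclosing circle.

76.25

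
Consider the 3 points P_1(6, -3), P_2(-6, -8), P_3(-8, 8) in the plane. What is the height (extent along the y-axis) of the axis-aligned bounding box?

max y = 8, min y = -8, so height = 16.

16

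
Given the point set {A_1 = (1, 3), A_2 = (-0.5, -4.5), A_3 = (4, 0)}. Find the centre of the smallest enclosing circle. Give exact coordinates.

(0.25, -0.75)

Side lengths²: A_1A_2² = 58.5, A_1A_3² = 18, A_2A_3² = 40.5.
Since A_1A_2² = 58.5 ≥ 40.5 + 18 = 58.5, the angle opposite A_1A_2 is not acute, so the smallest enclosing circle has A_1A_2 as diameter.
Centre = midpoint of A_1A_2 = (0.25, -0.75), r² = 58.5/4 = 14.625.
Centre = (0.25, -0.75).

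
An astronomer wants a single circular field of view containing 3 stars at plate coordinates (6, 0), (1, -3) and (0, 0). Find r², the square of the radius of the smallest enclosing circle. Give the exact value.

Call the three points A, B, C in the order given.
Side lengths²: AB² = 34, AC² = 36, BC² = 10.
Since AC² = 36 < 34 + 10 = 44, the triangle is acute, so the smallest enclosing circle is the circumcircle.
Circumcentre = (3, -2/3), r² = 85/9.

85/9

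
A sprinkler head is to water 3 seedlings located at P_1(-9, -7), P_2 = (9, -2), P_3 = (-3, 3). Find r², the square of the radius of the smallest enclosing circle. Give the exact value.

87.25

Side lengths²: P_1P_2² = 349, P_1P_3² = 136, P_2P_3² = 169.
Since P_1P_2² = 349 ≥ 169 + 136 = 305, the angle opposite P_1P_2 is not acute, so the smallest enclosing circle has P_1P_2 as diameter.
Centre = midpoint of P_1P_2 = (0, -4.5), r² = 349/4 = 87.25.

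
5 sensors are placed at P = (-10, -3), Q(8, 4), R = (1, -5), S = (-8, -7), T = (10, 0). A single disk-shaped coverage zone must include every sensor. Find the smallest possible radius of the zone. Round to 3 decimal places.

The farthest pair is P–T with squared distance 409. The circle on this segment as diameter has centre (0, -1.5) and r² = 409/4 = 102.25.
Check Q: distance² to centre = 94.25 ≤ 102.25, so it lies inside.
All remaining points lie in this disk, and no smaller disk contains both endpoints, so this is the minimum enclosing circle.
r = √(102.25) ≈ 10.112.

10.112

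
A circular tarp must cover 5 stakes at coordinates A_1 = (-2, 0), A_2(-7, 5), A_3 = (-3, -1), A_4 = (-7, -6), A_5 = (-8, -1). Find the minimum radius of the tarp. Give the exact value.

5.5

The minimum enclosing circle of a finite set is fixed by two of the points (as a diameter) or three (as a circumcircle).
The farthest pair is A_2–A_4 with squared distance 121. The circle on this segment as diameter has centre (-7, -0.5) and r² = 121/4 = 30.25.
Check A_1: distance² to centre = 25.25 ≤ 30.25, so it lies inside.
All remaining points lie in this disk, and no smaller disk contains both endpoints, so this is the minimum enclosing circle.
r = √(30.25) = 5.5.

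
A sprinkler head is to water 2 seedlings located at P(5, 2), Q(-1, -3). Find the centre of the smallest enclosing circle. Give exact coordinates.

(2, -0.5)

The smallest circle enclosing two points has them as diameter endpoints.
Centre = midpoint = (2, -0.5); r² = |PQ|²/4 = 61/4 = 15.25.
Centre = (2, -0.5).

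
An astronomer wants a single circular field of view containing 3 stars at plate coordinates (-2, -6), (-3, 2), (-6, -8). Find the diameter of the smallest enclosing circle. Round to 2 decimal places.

Call the three points A, B, C in the order given.
Side lengths²: AB² = 65, AC² = 20, BC² = 109.
Since BC² = 109 ≥ 65 + 20 = 85, the angle opposite BC is not acute, so the smallest enclosing circle has BC as diameter.
Centre = midpoint of BC = (-4.5, -3), r² = 109/4 = 27.25.
Diameter = 2r = 2√(27.25) ≈ 10.44.

10.44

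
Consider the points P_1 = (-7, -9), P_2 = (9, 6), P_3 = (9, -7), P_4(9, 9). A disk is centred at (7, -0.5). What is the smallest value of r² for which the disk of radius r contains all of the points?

268.25

The required radius is the distance from (7, -0.5) to the farthest point.
Squared distances: 268.25, 46.25, 46.25, 94.25.
Maximum is 268.25, attained at P_1.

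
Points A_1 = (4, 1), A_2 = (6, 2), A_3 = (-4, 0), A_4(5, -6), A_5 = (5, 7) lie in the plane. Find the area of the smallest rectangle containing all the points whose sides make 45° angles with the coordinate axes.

In coordinates u = x + y, v = x − y the rectangle is axis-aligned; the map (x,y)→(u,v) scales areas by 2.
u-values: 5, 8, -4, -1, 12; range = 12 − (-4) = 16.
v-values: 3, 4, -4, 11, -2; range = 11 − (-4) = 15.
Area = (16 × 15) / 2 = 120.

120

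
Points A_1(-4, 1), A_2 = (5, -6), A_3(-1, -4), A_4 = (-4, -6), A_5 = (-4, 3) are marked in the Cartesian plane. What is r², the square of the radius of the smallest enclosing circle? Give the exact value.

40.5

The farthest pair is A_2–A_5 with squared distance 162. The circle on this segment as diameter has centre (0.5, -1.5) and r² = 162/4 = 40.5.
Check A_1: distance² to centre = 26.5 ≤ 40.5, so it lies inside.
All remaining points lie in this disk, and no smaller disk contains both endpoints, so this is the minimum enclosing circle.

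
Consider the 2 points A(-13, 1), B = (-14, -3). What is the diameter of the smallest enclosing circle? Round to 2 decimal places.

4.12

The smallest circle enclosing two points has them as diameter endpoints.
Centre = midpoint = (-13.5, -1); r² = |AB|²/4 = 17/4 = 4.25.
Diameter = 2r = 2√(4.25) ≈ 4.12.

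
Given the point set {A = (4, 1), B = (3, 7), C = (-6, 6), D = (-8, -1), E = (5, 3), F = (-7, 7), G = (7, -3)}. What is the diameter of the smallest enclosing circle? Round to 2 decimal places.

17.20

The minimum enclosing circle of a finite set is fixed by two of the points (as a diameter) or three (as a circumcircle).
The farthest pair is F–G with squared distance 296. The circle on this segment as diameter has centre (0, 2) and r² = 296/4 = 74.
Check A: distance² to centre = 17 ≤ 74, so it lies inside.
All remaining points lie in this disk, and no smaller disk contains both endpoints, so this is the minimum enclosing circle.
Diameter = 2r = 2√74 ≈ 17.20.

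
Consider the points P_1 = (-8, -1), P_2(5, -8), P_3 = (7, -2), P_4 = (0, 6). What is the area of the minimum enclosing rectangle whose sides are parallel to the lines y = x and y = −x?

150

In coordinates u = x + y, v = x − y the rectangle is axis-aligned; the map (x,y)→(u,v) scales areas by 2.
u-values: -9, -3, 5, 6; range = 6 − (-9) = 15.
v-values: -7, 13, 9, -6; range = 13 − (-7) = 20.
Area = (15 × 20) / 2 = 150.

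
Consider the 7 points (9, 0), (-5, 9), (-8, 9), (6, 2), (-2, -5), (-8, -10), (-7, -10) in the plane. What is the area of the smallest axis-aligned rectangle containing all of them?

x ranges over [-8, 9], width 17.
y ranges over [-10, 9], height 19.
Area = 17 × 19 = 323.

323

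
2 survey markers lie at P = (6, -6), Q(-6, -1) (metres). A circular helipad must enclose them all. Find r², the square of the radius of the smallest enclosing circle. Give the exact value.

42.25

The smallest circle enclosing two points has them as diameter endpoints.
Centre = midpoint = (0, -3.5); r² = |PQ|²/4 = 169/4 = 42.25.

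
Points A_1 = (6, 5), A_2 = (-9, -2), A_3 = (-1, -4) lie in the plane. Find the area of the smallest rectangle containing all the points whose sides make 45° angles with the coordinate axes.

110

In coordinates u = x + y, v = x − y the rectangle is axis-aligned; the map (x,y)→(u,v) scales areas by 2.
u-values: 11, -11, -5; range = 11 − (-11) = 22.
v-values: 1, -7, 3; range = 3 − (-7) = 10.
Area = (22 × 10) / 2 = 110.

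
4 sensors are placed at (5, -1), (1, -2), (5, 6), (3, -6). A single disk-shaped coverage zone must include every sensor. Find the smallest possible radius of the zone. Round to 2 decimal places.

6.08

The minimum enclosing circle of a finite set is fixed by two of the points (as a diameter) or three (as a circumcircle).
The farthest pair is (5, 6)–(3, -6) with squared distance 148. The circle on this segment as diameter has centre (4, 0) and r² = 148/4 = 37.
Check (5, -1): distance² to centre = 2 ≤ 37, so it lies inside.
All remaining points lie in this disk, and no smaller disk contains both endpoints, so this is the minimum enclosing circle.
r = √37 ≈ 6.08.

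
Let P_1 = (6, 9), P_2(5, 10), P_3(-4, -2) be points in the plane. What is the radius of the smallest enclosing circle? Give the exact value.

Side lengths²: P_1P_2² = 2, P_1P_3² = 221, P_2P_3² = 225.
Since P_2P_3² = 225 ≥ 221 + 2 = 223, the angle opposite P_2P_3 is not acute, so the smallest enclosing circle has P_2P_3 as diameter.
Centre = midpoint of P_2P_3 = (0.5, 4), r² = 225/4 = 56.25.
r = √(56.25) = 7.5.

7.5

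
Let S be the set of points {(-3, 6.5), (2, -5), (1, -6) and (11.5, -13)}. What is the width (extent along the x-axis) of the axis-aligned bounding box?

max x = 11.5, min x = -3, so width = 14.5.

14.5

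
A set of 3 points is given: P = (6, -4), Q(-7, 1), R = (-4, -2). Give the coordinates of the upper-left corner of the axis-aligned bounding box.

x-range [-7, 6], y-range [-4, 1].
The upper-left corner is (-7, 1).

(-7, 1)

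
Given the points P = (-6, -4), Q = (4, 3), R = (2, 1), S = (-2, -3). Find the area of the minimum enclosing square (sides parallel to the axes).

The bounding box has width 10 and height 7.
An axis-aligned square enclosing the set must have side ≥ max(width, height).
So the minimum side is max(10, 7) = 10.
Area = 10² = 100.

100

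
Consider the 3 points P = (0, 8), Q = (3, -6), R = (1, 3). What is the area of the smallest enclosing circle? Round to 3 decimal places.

Side lengths²: PQ² = 205, PR² = 26, QR² = 85.
Since PQ² = 205 ≥ 85 + 26 = 111, the angle opposite PQ is not acute, so the smallest enclosing circle has PQ as diameter.
Centre = midpoint of PQ = (1.5, 1), r² = 205/4 = 51.25.
Area = π·r² = π·51.25 ≈ 161.007.

161.007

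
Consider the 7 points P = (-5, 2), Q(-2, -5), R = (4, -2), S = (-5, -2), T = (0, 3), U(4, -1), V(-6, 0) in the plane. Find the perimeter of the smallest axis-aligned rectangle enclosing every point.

36

Width = max x − min x = 4 − (-6) = 10.
Height = max y − min y = 3 − (-5) = 8.
Perimeter = 2(10 + 8) = 36.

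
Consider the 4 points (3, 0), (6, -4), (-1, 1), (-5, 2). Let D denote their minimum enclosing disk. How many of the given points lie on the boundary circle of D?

The farthest pair is (6, -4)–(-5, 2) with squared distance 157. The circle on this segment as diameter has centre (0.5, -1) and r² = 157/4 = 39.25.
Check (3, 0): distance² to centre = 7.25 ≤ 39.25, so it lies inside.
All remaining points lie in this disk, and no smaller disk contains both endpoints, so this is the minimum enclosing circle.
The points at distance exactly r from the centre are (6, -4), (-5, 2) — 2 points.

2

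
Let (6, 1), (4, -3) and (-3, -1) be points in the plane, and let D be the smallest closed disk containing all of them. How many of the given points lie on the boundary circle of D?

2

Call the three points A, B, C in the order given.
Side lengths²: AB² = 20, AC² = 85, BC² = 53.
Since AC² = 85 ≥ 53 + 20 = 73, the angle opposite AC is not acute, so the smallest enclosing circle has AC as diameter.
Centre = midpoint of AC = (1.5, 0), r² = 85/4 = 21.25.
The points at distance exactly r from the centre are (6, 1), (-3, -1) — 2 points.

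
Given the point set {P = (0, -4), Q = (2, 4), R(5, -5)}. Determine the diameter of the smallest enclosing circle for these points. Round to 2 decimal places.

9.50

Side lengths²: PQ² = 68, PR² = 26, QR² = 90.
Since QR² = 90 < 68 + 26 = 94, the triangle is acute, so the smallest enclosing circle is the circumcircle.
Circumcentre = (23/7, -4/7), r² = 1105/49.
Diameter = 2r = 2√(1105/49) ≈ 9.50.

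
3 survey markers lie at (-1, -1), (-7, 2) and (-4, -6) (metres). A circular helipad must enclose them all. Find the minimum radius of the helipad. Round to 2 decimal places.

4.28

Call the three points A, B, C in the order given.
Side lengths²: AB² = 45, AC² = 34, BC² = 73.
Since BC² = 73 < 45 + 34 = 79, the triangle is acute, so the smallest enclosing circle is the circumcircle.
Circumcentre = (-135/26, -49/26), r² = 6205/338.
r = √(6205/338) ≈ 4.28.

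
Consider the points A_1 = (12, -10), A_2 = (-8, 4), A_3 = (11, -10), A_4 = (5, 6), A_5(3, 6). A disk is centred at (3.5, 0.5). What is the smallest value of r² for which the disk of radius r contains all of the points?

The required radius is the distance from (3.5, 0.5) to the farthest point.
Squared distances: 182.5, 144.5, 166.5, 32.5, 30.5.
Maximum is 182.5, attained at A_1.

182.5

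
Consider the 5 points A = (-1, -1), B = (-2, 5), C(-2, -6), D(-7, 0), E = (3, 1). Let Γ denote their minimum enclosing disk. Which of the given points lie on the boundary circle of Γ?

B, C

The minimum enclosing circle of a finite set is fixed by two of the points (as a diameter) or three (as a circumcircle).
The farthest pair is B–C with squared distance 121. The circle on this segment as diameter has centre (-2, -0.5) and r² = 121/4 = 30.25.
Check A: distance² to centre = 1.25 ≤ 30.25, so it lies inside.
All remaining points lie in this disk, and no smaller disk contains both endpoints, so this is the minimum enclosing circle.
The points at distance exactly r from the centre are B, C — 2 points.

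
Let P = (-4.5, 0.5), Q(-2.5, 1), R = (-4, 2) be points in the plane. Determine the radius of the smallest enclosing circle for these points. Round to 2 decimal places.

1.07

Side lengths²: PQ² = 4.25, PR² = 2.5, QR² = 3.25.
Since PQ² = 4.25 < 3.25 + 2.5 = 5.75, the triangle is acute, so the smallest enclosing circle is the circumcircle.
Circumcentre = (-157/44, 45/44), r² = 1105/968.
r = √(1105/968) ≈ 1.07.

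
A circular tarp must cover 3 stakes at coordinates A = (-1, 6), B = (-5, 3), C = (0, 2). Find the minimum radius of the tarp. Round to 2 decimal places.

Side lengths²: AB² = 25, AC² = 17, BC² = 26.
Since BC² = 26 < 25 + 17 = 42, the triangle is acute, so the smallest enclosing circle is the circumcircle.
Circumcentre = (-87/38, 135/38), r² = 5525/722.
r = √(5525/722) ≈ 2.77.

2.77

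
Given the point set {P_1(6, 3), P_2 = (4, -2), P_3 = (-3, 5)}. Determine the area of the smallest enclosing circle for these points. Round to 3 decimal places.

79.021

Side lengths²: P_1P_2² = 29, P_1P_3² = 85, P_2P_3² = 98.
Since P_2P_3² = 98 < 85 + 29 = 114, the triangle is acute, so the smallest enclosing circle is the circumcircle.
Circumcentre = (15/14, 29/14), r² = 2465/98.
Area = π·r² = π·2465/98 ≈ 79.021.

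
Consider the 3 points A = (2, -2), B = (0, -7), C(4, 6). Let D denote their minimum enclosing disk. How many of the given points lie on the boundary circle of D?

2

Side lengths²: AB² = 29, AC² = 68, BC² = 185.
Since BC² = 185 ≥ 68 + 29 = 97, the angle opposite BC is not acute, so the smallest enclosing circle has BC as diameter.
Centre = midpoint of BC = (2, -0.5), r² = 185/4 = 46.25.
The points at distance exactly r from the centre are B, C — 2 points.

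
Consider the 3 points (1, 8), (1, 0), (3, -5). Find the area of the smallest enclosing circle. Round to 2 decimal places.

135.87

Call the three points A, B, C in the order given.
Side lengths²: AB² = 64, AC² = 173, BC² = 29.
Since AC² = 173 ≥ 64 + 29 = 93, the angle opposite AC is not acute, so the smallest enclosing circle has AC as diameter.
Centre = midpoint of AC = (2, 1.5), r² = 173/4 = 43.25.
Area = π·r² = π·43.25 ≈ 135.87.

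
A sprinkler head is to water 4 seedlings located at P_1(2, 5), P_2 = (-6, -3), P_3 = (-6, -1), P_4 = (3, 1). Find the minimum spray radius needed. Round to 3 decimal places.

By Welzl's lemma the MEC is supported by two points (diametrically opposite) or three points (on a circumcircle).
The farthest pair is P_1–P_2 with squared distance 128. The circle on this segment as diameter has centre (-2, 1) and r² = 128/4 = 32.
Check P_3: distance² to centre = 20 ≤ 32, so it lies inside.
All remaining points lie in this disk, and no smaller disk contains both endpoints, so this is the minimum enclosing circle.
r = √32 ≈ 5.657.

5.657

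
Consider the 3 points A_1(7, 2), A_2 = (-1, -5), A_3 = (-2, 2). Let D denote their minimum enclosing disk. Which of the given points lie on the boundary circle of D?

Side lengths²: A_1A_2² = 113, A_1A_3² = 81, A_2A_3² = 50.
Since A_1A_2² = 113 < 81 + 50 = 131, the triangle is acute, so the smallest enclosing circle is the circumcircle.
Circumcentre = (2.5, -13/14), r² = 2825/98.
The points at distance exactly r from the centre are A_1, A_2, A_3 — 3 points.

A_1, A_2, A_3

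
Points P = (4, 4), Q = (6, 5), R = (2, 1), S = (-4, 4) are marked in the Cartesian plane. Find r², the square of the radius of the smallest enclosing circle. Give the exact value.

The farthest pair is Q–S with squared distance 101. The circle on this segment as diameter has centre (1, 4.5) and r² = 101/4 = 25.25.
Check P: distance² to centre = 9.25 ≤ 25.25, so it lies inside.
All remaining points lie in this disk, and no smaller disk contains both endpoints, so this is the minimum enclosing circle.

25.25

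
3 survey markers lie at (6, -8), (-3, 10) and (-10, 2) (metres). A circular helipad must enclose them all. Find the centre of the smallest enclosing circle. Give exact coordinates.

Call the three points A, B, C in the order given.
Side lengths²: AB² = 405, AC² = 356, BC² = 113.
Since AB² = 405 < 356 + 113 = 469, the triangle is acute, so the smallest enclosing circle is the circumcircle.
Circumcentre = (1/22, 3/11), r² = 50285/484.
Centre = (1/22, 3/11).

(1/22, 3/11)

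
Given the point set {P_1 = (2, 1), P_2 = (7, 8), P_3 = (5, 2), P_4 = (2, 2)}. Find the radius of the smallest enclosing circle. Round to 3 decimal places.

4.301

A smallest enclosing disk is always determined by at most three of the input points on its boundary.
The farthest pair is P_1–P_2 with squared distance 74. The circle on this segment as diameter has centre (4.5, 4.5) and r² = 74/4 = 18.5.
Check P_3: distance² to centre = 6.5 ≤ 18.5, so it lies inside.
All remaining points lie in this disk, and no smaller disk contains both endpoints, so this is the minimum enclosing circle.
r = √(18.5) ≈ 4.301.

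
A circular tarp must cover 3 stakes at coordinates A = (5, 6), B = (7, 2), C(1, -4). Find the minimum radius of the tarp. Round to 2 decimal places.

Side lengths²: AB² = 20, AC² = 116, BC² = 72.
Since AC² = 116 ≥ 72 + 20 = 92, the angle opposite AC is not acute, so the smallest enclosing circle has AC as diameter.
Centre = midpoint of AC = (3, 1), r² = 116/4 = 29.
r = √29 ≈ 5.39.

5.39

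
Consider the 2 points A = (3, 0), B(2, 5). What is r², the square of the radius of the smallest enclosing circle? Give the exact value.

The smallest circle enclosing two points has them as diameter endpoints.
Centre = midpoint = (2.5, 2.5); r² = |AB|²/4 = 26/4 = 6.5.

6.5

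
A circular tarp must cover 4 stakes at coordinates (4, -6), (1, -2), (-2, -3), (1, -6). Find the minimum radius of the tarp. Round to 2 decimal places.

3.35

The farthest pair is (4, -6)–(-2, -3) with squared distance 45. The circle on this segment as diameter has centre (1, -4.5) and r² = 45/4 = 11.25.
Check (1, -2): distance² to centre = 6.25 ≤ 11.25, so it lies inside.
All remaining points lie in this disk, and no smaller disk contains both endpoints, so this is the minimum enclosing circle.
r = √(11.25) ≈ 3.35.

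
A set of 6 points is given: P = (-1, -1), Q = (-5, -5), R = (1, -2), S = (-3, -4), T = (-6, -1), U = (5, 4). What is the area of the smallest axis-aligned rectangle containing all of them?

99

x ranges over [-6, 5], width 11.
y ranges over [-5, 4], height 9.
Area = 11 × 9 = 99.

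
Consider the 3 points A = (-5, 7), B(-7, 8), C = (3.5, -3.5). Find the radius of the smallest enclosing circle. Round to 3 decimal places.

Side lengths²: AB² = 5, AC² = 182.5, BC² = 242.5.
Since BC² = 242.5 ≥ 182.5 + 5 = 187.5, the angle opposite BC is not acute, so the smallest enclosing circle has BC as diameter.
Centre = midpoint of BC = (-1.75, 2.25), r² = 242.5/4 = 60.625.
r = √(60.625) ≈ 7.786.

7.786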